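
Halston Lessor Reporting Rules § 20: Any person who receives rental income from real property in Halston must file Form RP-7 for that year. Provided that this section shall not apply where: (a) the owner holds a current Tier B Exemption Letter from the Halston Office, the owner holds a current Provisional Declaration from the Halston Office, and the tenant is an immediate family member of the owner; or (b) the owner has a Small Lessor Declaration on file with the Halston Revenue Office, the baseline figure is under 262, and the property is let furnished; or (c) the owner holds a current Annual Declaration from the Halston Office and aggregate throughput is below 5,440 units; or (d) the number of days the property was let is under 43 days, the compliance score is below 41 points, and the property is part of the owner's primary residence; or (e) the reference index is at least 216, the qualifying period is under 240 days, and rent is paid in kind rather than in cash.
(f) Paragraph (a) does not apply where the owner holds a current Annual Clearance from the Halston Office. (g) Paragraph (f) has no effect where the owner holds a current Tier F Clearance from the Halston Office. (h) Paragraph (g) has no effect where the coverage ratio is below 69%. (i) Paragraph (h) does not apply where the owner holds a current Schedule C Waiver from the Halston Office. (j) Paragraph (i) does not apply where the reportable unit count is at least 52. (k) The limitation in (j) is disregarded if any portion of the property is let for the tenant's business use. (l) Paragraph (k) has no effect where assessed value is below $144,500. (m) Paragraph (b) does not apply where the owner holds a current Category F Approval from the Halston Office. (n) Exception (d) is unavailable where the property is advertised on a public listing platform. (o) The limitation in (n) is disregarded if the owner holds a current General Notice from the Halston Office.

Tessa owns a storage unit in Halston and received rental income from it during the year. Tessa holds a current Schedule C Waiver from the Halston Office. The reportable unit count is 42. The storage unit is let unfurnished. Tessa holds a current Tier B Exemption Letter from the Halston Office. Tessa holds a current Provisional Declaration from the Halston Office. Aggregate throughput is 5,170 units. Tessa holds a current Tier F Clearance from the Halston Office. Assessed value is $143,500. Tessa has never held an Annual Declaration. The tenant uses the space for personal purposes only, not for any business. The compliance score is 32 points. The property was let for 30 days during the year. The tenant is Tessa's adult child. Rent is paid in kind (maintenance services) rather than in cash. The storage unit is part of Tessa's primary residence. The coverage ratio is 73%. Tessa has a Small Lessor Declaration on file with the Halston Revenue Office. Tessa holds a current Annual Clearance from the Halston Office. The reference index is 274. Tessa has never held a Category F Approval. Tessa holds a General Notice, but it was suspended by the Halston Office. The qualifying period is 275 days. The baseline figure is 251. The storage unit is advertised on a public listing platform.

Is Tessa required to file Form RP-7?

No — exception (a) applies; Tessa is not required to file Form RP-7.

Exception (a)'s conditions are all satisfied: a current Tier B Exemption Letter is held; a current Provisional Declaration is held; the tenant is an immediate family member. Under paragraphs (f)–(l): (f) applies (a current Annual Clearance is held), but is itself disapplied by (g): (g) applies — a current Tier F Clearance is held. (h), which would lift (g), is not triggered — the coverage ratio is 73%, not below 69%. Exception (a) stands.
Exception (b) fails — the property is let unfurnished.
Exception (c) requires that the owner holds a current Annual Declaration from the Halston Office; but the Annual Declaration is not current, so (c) is unavailable.
Exception (d)'s conditions are all satisfied: the number of days the property was let is 30 days, under the 43 days limit; the compliance score is 32 points, below the 41 points limit; the storage unit is part of the primary residence. However, paragraphs (n)–(o) must be considered: (n) is triggered — the property is publicly advertised. (o), which would lift (n), is not engaged — there is no General Notice in force. Exception (d) does not apply.
Exception (e) requires that the qualifying period is under 240 days; but the qualifying period is 275 days, not under 240 days, so (e) is unavailable.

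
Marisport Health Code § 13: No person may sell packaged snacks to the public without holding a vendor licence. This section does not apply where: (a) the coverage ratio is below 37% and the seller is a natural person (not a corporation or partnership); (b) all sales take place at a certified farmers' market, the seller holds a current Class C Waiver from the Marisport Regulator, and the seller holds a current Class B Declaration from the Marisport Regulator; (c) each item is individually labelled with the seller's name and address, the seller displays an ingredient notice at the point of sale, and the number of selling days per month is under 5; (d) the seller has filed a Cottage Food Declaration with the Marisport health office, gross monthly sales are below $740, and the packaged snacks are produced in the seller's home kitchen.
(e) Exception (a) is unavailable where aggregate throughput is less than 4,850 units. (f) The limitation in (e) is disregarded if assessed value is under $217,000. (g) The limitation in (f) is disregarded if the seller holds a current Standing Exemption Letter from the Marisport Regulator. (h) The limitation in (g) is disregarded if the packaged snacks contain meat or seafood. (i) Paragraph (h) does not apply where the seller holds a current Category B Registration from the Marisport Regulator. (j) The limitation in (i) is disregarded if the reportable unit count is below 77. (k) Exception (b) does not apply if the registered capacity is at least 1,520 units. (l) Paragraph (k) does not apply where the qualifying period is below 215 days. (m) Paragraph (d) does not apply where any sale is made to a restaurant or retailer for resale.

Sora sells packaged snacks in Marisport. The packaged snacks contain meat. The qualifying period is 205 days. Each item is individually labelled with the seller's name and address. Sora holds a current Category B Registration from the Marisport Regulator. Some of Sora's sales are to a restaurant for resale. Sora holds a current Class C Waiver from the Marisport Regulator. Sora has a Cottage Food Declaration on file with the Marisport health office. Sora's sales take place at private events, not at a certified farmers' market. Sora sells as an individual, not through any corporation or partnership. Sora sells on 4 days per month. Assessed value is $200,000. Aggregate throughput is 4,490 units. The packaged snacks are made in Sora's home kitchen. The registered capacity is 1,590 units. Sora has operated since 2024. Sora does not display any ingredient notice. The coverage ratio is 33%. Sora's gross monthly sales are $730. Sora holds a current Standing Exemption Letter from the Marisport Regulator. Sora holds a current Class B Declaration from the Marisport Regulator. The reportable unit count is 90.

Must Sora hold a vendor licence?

Yes — Sora must hold a vendor licence.

Exception (a): the coverage ratio is 33%, below the 37% limit; the seller is a natural person — every condition holds. However, paragraphs (e)–(j) must be considered: (e) operates against (a): aggregate throughput is 4,490 units, less than the 4,850 units limit. (f) would limit (e) — assessed value is $200,000, under the $217,000 limit — but (g) sets (f) aside: (g) operates — a current Standing Exemption Letter is held. (h) would limit (g) — the packaged snacks contain meat — but (i) sets (h) aside: (i) operates against (h): a current Category B Registration is held. (j), which would lift (i), is not triggered — the reportable unit count is 90, not below 77. (a) is therefore removed.
Exception (b) requires that all sales take place at a certified farmers' market; but sales are at private events, not a certified farmers' market, so (b) is unavailable.
Exception (c) does not apply: no ingredient notice is displayed.
Exception (d) is satisfied on its face — a Cottage Food Declaration is on file; gross monthly sales are $730, below the $740 limit; the packaged snacks are home-kitchen produced. Turning to paragraph (m): (m) is triggered — some sales are to a restaurant for resale. (d) is therefore removed.
No exception applies. The general rule governs.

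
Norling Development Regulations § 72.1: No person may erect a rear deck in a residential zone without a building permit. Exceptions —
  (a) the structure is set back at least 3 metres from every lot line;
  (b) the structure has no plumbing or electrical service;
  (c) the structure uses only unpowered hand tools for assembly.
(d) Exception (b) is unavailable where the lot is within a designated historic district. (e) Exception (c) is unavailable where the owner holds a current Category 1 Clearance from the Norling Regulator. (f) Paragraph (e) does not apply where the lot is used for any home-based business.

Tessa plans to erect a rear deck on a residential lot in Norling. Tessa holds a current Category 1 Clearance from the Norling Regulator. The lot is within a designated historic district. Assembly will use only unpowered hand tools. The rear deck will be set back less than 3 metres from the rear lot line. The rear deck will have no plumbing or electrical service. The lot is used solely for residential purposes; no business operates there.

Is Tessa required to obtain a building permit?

Yes — Tessa must obtain a building permit.

Exception (a) does not apply: the rear setback is under 3 m.
Exception (b): there is no plumbing or electrical service — every condition holds. But applying paragraph (d): (d) operates against (b): the lot is in a historic district. Exception (b) does not apply.
Exception (c)'s conditions are all satisfied: assembly uses only hand tools. Turning to paragraphs (e)–(f): (e) applies — a current Category 1 Clearance is held. (f) is not engaged (the lot is solely residential), so (e) stands. Exception (c) does not apply.
Every exception is unavailable, so the rule governs.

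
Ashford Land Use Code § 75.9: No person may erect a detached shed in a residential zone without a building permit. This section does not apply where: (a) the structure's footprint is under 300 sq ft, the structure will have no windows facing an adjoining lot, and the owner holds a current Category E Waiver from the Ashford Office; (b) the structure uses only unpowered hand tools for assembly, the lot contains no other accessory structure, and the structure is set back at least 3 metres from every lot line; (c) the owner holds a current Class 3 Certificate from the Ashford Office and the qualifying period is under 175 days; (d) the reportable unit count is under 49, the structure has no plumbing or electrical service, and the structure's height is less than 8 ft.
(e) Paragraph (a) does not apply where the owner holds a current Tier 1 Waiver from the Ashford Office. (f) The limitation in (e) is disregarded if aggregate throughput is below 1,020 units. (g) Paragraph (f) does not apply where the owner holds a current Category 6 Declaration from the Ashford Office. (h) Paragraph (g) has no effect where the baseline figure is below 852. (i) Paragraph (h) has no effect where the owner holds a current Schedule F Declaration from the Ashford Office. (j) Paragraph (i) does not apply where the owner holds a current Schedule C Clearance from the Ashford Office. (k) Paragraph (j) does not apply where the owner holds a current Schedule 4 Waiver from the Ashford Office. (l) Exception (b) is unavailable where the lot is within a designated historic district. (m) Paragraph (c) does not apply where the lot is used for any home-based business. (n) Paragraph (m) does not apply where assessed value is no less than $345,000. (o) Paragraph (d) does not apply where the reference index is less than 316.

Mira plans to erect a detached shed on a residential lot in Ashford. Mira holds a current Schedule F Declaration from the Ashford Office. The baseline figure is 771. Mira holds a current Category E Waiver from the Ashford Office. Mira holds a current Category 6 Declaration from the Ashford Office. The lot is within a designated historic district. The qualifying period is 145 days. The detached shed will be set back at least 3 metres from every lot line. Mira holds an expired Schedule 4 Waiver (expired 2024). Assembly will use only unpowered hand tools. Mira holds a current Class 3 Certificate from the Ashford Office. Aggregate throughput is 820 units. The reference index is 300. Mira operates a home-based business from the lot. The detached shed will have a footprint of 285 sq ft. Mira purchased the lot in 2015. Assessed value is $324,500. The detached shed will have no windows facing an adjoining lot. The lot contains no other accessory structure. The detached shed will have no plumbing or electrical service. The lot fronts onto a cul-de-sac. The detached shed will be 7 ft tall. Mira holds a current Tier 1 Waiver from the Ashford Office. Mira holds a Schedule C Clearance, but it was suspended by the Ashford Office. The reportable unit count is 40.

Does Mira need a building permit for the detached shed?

All of (a)'s requirements are met (the structure's footprint is 285 sq ft, under the 300 sq ft limit; no windows face an adjoining lot; a current Category E Waiver is held). But: (e) operates against (a): a current Tier 1 Waiver is held. (f) operates (aggregate throughput is 820 units, below the 1,020 units limit), but is overridden by (g): (g) operates — a current Category 6 Declaration is held. (h) would limit (g) — the baseline figure is 771, below the 852 limit — but (i) sets (h) aside: (i) operates against (h): a current Schedule F Declaration is held. (j) is inapplicable (no current Schedule C Clearance is held), so (i) stands. (a) is therefore removed.
All of (b)'s requirements are met (assembly uses only hand tools; the lot has no other accessory structure; the setback is at least 3 m on every side). But: (l) applies — the lot is in a historic district. Exception (b) does not apply.
All of (c)'s requirements are met (a current Class 3 Certificate is held; the qualifying period is 145 days, under the 175 days limit). However, paragraphs (m)–(n) must be considered: (m) operates against (c): a home-based business operates on the lot. (n), which would lift (m), is not engaged — assessed value is $324,500, short of $345,000. Exception (c) does not apply.
All of (d)'s requirements are met (the reportable unit count is 40, under the 49 limit; there is no plumbing or electrical service; the structure's height is 7 ft, less than the 8 ft limit). But: (o) operates against (d): the reference index is 300, less than the 316 limit. So (d) is unavailable.
None of the exceptions is available; § 75.9 applies in full.

Yes — Mira must obtain a building permit.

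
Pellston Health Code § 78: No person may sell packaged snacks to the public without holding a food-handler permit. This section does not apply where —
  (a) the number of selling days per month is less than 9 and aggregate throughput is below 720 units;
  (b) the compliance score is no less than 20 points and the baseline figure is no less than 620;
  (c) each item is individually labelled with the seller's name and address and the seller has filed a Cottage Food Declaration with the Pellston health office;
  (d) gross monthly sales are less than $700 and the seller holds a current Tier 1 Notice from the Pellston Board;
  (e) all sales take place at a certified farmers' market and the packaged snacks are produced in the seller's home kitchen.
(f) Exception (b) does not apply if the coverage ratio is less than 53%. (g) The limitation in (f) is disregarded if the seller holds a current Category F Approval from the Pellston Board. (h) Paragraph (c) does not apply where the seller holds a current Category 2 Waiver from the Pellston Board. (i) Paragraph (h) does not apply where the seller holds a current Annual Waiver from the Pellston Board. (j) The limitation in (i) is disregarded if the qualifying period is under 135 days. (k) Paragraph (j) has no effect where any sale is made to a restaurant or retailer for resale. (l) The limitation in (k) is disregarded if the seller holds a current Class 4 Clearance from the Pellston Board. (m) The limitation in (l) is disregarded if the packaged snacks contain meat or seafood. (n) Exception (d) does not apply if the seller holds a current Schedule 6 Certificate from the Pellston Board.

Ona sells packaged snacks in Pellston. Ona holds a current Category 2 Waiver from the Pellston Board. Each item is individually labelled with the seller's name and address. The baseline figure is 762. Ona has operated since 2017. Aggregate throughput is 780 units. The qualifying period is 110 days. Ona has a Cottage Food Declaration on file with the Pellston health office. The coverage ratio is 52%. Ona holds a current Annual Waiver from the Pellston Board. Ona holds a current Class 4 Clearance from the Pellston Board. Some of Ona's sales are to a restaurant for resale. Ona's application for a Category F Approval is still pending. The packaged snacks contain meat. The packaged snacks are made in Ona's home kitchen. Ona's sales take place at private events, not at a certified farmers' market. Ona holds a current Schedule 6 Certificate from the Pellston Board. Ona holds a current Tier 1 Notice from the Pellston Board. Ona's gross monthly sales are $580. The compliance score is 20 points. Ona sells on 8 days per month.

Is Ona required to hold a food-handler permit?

No — exception (c) applies; Ona is not required to hold a food-handler permit.

Exception (a) requires that aggregate throughput is below 720 units; but aggregate throughput is 780 units, not below 720 units, so (a) is unavailable.
All of (b)'s requirements are met (the compliance score is 20 points, meeting the 20 points threshold; the baseline figure is 762, meeting the 620 threshold). However, paragraphs (f)–(g) must be considered: (f) is engaged — the coverage ratio is 52%, less than the 53% limit. (g) is inapplicable (the Category F Approval is not current), so (f) stands. Exception (b) does not apply.
Exception (c): items are individually labelled; a Cottage Food Declaration is on file — every condition holds. Under paragraphs (h)–(m): (h) would limit (c) — a current Category 2 Waiver is held — but (i) sets (h) aside: (i) is engaged — a current Annual Waiver is held. (j) would limit (i) — the qualifying period is 110 days, under the 135 days limit — but (k) sets (j) aside: (k) operates — some sales are to a restaurant for resale. (l) operates (a current Class 4 Clearance is held), but yields to (m): (m) is engaged — the packaged snacks contain meat. So (c) applies.
Exception (d): gross monthly sales are $580, less than the $700 limit; a current Tier 1 Notice is held — every condition holds. Turning to paragraph (n): (n) operates against (d): a current Schedule 6 Certificate is held. So (d) is unavailable.
Exception (e) requires that all sales take place at a certified farmers' market; but sales are at private events, not a certified farmers' market, so (e) is unavailable.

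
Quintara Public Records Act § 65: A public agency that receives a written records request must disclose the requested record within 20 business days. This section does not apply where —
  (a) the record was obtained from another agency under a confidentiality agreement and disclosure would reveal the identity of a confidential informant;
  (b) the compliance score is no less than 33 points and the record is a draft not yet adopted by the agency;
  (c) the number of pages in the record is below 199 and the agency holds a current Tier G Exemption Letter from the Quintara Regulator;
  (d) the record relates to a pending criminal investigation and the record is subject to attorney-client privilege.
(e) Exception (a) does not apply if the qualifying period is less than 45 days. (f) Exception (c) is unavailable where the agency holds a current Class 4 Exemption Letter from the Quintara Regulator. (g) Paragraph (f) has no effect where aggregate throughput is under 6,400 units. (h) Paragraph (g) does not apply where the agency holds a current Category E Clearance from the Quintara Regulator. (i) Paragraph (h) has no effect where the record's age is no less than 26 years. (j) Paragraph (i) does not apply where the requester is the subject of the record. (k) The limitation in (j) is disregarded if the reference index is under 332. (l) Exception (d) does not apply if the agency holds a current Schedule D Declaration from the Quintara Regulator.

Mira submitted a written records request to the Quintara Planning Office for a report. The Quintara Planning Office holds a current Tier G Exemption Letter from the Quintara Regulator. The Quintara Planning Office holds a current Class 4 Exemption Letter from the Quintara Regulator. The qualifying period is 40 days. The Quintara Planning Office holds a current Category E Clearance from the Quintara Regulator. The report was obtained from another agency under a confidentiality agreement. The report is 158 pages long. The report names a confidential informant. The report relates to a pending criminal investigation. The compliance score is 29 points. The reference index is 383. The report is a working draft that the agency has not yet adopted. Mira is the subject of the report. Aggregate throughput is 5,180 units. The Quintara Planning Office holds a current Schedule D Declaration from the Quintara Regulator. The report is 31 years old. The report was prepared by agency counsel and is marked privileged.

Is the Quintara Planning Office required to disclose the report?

Exception (a) is satisfied on its face — the report was obtained under a confidentiality agreement; the report names a confidential informant. But applying paragraph (e): (e) operates against (a): the qualifying period is 40 days, less than the 45 days limit. So (a) is unavailable.
Exception (b) does not apply: the compliance score is 29 points, short of 33 points.
All of (c)'s requirements are met (the number of pages in the record is 158, below the 199 limit; a current Tier G Exemption Letter is held). But: (f) operates — a current Class 4 Exemption Letter is held. (g) applies (aggregate throughput is 5,180 units, under the 6,400 units limit), but is itself disapplied by (h): (h) operates against (g): a current Category E Clearance is held. (i) applies (the record's age is 31 years, meeting the 26 years threshold), but is overridden by (j): (j) operates against (i): Mira is the subject of the report. (k) is not engaged (the reference index is 383, not under 332), so (j) stands. Exception (c) does not apply.
Exception (d): the report relates to a pending investigation; the report is privileged — every condition holds. However, paragraph (l) must be considered: (l) operates against (d): a current Schedule D Declaration is held. (d) is therefore removed.
Every exception is unavailable, so the rule governs.

Yes — the Quintara Planning Office must disclose the report.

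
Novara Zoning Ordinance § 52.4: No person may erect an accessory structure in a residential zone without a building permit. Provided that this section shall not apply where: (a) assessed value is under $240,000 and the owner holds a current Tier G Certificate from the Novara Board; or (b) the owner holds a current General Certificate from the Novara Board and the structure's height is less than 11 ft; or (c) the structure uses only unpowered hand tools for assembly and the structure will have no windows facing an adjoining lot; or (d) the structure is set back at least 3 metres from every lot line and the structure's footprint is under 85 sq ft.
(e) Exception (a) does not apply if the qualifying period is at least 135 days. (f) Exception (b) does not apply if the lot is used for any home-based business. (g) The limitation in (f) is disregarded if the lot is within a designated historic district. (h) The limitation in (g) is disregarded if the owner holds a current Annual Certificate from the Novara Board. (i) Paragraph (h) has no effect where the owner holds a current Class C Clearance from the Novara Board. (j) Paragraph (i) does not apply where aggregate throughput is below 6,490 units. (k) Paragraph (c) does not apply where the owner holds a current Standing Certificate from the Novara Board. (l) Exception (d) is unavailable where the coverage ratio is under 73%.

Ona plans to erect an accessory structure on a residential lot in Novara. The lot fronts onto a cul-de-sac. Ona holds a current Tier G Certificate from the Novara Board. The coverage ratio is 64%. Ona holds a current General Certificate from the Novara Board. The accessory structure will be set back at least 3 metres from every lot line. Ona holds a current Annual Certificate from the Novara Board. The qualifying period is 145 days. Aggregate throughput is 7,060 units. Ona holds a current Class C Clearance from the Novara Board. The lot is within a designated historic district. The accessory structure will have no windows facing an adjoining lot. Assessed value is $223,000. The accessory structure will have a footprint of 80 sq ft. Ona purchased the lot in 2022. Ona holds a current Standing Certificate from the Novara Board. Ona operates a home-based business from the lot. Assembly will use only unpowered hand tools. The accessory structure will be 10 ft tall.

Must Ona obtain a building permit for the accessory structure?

Exception (a)'s conditions are all satisfied: assessed value is $223,000, under the $240,000 limit; a current Tier G Certificate is held. However, paragraph (e) must be considered: (e) operates against (a): the qualifying period is 145 days, meeting the 135 days threshold. So (a) is unavailable.
Exception (b) is satisfied on its face — a current General Certificate is held; the structure's height is 10 ft, less than the 11 ft limit. Under paragraphs (f)–(j): (f) applies (a home-based business operates on the lot), but is itself disapplied by (g): (g) is engaged — the lot is in a historic district. (h) would limit (g) — a current Annual Certificate is held — but (i) sets (h) aside: (i) operates against (h): a current Class C Clearance is held. (j) is not engaged (aggregate throughput is 7,060 units, not below 6,490 units), so (i) stands. (b) remains available.
Exception (c)'s conditions are all satisfied: assembly uses only hand tools; no windows face an adjoining lot. However, paragraph (k) must be considered: (k) operates against (c): a current Standing Certificate is held. (c) is therefore removed.
Exception (d)'s conditions are all satisfied: the setback is at least 3 m on every side; the structure's footprint is 80 sq ft, under the 85 sq ft limit. But applying paragraph (l): (l) operates against (d): the coverage ratio is 64%, under the 73% limit. Exception (d) does not apply.

No — exception (b) applies; Ona does not need a building permit.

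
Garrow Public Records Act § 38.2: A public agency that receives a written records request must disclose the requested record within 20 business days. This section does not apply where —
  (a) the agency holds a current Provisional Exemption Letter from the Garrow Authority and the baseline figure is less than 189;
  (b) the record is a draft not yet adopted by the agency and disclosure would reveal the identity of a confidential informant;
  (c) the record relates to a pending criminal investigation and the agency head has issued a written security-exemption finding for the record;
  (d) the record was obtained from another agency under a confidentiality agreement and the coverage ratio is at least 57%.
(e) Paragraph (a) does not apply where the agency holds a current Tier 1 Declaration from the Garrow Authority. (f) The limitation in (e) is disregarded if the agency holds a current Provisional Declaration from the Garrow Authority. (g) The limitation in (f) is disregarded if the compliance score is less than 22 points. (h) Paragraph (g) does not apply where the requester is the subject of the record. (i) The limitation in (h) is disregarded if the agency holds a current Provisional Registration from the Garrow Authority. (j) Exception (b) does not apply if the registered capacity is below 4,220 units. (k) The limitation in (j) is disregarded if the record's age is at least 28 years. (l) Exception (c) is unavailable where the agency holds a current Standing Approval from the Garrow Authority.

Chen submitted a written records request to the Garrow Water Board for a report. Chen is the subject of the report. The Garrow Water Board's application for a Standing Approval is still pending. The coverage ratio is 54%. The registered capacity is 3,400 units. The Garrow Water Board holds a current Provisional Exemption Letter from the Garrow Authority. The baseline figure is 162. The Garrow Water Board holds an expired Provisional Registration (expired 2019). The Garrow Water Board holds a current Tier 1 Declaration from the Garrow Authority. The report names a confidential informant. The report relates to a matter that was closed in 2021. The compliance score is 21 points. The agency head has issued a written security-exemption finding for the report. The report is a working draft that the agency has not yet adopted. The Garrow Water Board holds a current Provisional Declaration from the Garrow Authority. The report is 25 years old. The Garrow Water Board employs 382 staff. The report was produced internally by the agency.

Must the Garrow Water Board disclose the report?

Exception (a): a current Provisional Exemption Letter is held; the baseline figure is 162, less than the 189 limit — every condition holds. Applying paragraphs (e)–(i): (e) would limit (a) — a current Tier 1 Declaration is held — but (f) sets (e) aside: (f) operates — a current Provisional Declaration is held. (g) is triggered (the compliance score is 21 points, less than the 22 points limit), but is displaced by (h): (h) applies — Chen is the subject of the report. (i), which would lift (h), is not engaged — the Provisional Registration is not current. Exception (a) stands.
Exception (b): the report is an unadopted draft; the report names a confidential informant — every condition holds. But applying paragraphs (j)–(k): (j) operates against (b): the registered capacity is 3,400 units, below the 4,220 units limit. (k) is inapplicable (the record's age is 25 years, short of 28 years), so (j) stands. Exception (b) does not apply.
Exception (c) does not apply: the report relates to a closed matter.
Exception (d) requires that the record was obtained from another agency under a confidentiality agreement; but the report was produced internally, so (d) is unavailable.

No — exception (a) applies; the Garrow Water Board is not required to disclose the report.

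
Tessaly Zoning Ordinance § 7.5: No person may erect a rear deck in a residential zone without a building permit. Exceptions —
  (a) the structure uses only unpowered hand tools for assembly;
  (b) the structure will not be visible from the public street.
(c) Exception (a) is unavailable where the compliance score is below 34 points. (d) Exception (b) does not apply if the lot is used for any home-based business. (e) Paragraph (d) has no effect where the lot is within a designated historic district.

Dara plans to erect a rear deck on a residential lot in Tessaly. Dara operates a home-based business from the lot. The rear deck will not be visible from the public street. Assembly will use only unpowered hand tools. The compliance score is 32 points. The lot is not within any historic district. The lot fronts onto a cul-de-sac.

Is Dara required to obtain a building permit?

Exception (a) is satisfied on its face — assembly uses only hand tools. But applying paragraph (c): (c) operates against (a): the compliance score is 32 points, below the 34 points limit. So (a) is unavailable.
All of (b)'s requirements are met (the structure will not be visible from the street). But: (d) operates — a home-based business operates on the lot. (e) is inapplicable (the lot is not in a historic district), so (d) stands. (b) is therefore removed.
None of the exceptions is available; § 7.5 applies in full.

Yes — Dara must obtain a building permit.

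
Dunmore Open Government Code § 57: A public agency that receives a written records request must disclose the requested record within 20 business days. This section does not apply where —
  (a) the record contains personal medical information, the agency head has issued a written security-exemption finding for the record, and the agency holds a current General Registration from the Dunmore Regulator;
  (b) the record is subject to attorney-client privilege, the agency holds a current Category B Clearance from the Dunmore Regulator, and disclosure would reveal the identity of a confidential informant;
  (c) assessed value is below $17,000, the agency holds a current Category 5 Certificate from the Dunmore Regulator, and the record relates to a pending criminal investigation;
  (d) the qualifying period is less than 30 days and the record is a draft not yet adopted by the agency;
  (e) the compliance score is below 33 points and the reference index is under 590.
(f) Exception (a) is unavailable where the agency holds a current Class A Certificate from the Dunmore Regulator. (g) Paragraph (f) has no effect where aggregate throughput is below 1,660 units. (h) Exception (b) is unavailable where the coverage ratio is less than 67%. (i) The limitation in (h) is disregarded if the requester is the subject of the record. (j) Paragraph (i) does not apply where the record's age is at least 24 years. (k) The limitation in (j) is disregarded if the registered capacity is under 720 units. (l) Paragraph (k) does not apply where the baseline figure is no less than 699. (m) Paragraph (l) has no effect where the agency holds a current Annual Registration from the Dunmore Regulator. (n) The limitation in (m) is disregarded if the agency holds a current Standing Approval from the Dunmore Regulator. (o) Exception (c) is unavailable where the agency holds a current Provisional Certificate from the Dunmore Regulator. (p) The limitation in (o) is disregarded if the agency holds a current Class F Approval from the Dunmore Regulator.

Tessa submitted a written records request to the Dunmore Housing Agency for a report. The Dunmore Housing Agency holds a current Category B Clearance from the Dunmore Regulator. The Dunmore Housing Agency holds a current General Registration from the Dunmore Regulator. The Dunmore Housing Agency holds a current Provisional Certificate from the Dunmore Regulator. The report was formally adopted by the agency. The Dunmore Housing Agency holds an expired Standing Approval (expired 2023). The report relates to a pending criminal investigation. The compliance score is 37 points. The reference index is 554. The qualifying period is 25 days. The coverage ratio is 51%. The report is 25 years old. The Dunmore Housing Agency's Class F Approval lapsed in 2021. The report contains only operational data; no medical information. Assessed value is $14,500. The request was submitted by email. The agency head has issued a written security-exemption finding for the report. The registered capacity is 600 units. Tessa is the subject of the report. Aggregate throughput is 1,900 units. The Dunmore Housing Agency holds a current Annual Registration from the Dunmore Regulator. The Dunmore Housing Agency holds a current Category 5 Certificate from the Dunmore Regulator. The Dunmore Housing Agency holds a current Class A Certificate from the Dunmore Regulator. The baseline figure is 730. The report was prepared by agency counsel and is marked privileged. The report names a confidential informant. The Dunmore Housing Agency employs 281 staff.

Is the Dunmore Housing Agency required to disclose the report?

No — exception (b) applies; the Dunmore Housing Agency is not required to disclose the report.

Exception (a) does not apply: the report contains only operational data.
Exception (b): the report is privileged; a current Category B Clearance is held; the report names a confidential informant — every condition holds. Considering the limiting provisions: (h) is triggered (the coverage ratio is 51%, less than the 67% limit), but is itself disapplied by (i): (i) operates — Tessa is the subject of the report. (j) would limit (i) — the record's age is 25 years, meeting the 24 years threshold — but (k) sets (j) aside: (k) operates against (j): the registered capacity is 600 units, under the 720 units limit. (l) would limit (k) — the baseline figure is 730, meeting the 699 threshold — but (m) sets (l) aside: (m) operates against (l): a current Annual Registration is held. (n), which would lift (m), is not triggered — the Standing Approval is not current. (b) remains available.
Exception (c) is satisfied on its face — assessed value is $14,500, below the $17,000 limit; a current Category 5 Certificate is held; the report relates to a pending investigation. However, paragraphs (o)–(p) must be considered: (o) operates against (c): a current Provisional Certificate is held. (p) is not engaged (the Class F Approval is not current), so (o) stands. (c) is therefore removed.
Exception (d) does not apply: the report has been formally adopted.
Exception (e) requires that the compliance score is below 33 points; but the compliance score is 37 points, not below 33 points, so (e) is unavailable.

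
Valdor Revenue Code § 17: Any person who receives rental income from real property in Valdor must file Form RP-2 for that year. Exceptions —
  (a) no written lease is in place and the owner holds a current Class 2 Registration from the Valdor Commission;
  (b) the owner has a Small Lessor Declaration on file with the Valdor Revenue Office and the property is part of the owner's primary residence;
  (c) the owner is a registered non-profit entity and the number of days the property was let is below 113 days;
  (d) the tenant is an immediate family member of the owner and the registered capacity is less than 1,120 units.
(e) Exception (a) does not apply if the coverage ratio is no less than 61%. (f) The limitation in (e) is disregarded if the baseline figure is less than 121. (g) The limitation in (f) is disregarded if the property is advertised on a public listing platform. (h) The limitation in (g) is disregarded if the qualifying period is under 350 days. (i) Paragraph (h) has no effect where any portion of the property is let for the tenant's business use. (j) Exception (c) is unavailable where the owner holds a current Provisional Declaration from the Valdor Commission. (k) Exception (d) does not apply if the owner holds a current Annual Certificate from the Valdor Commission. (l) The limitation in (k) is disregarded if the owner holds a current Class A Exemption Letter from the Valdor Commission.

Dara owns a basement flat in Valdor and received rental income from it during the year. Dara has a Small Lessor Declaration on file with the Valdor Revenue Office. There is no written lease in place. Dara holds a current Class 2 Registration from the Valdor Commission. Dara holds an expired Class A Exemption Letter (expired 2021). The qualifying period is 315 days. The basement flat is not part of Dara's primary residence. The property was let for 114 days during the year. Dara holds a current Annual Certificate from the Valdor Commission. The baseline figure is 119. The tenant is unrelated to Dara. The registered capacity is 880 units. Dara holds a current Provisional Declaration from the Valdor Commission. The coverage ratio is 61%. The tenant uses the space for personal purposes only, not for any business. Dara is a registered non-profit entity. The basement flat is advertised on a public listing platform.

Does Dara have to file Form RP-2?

All of (a)'s requirements are met (there is no written lease; a current Class 2 Registration is held). Considering the limiting provisions: (e) is triggered (the coverage ratio is 61%, meeting the 61% threshold), but is overridden by (f): (f) operates against (e): the baseline figure is 119, less than the 121 limit. (g) would limit (f) — the property is publicly advertised — but (h) sets (g) aside: (h) applies — the qualifying period is 315 days, under the 350 days limit. (i) is not triggered (the space is used for personal purposes only), so (h) stands. (a) remains available.
Exception (b) fails — the basement flat is not part of the primary residence.
Exception (c) fails — the number of days the property was let is 114 days, not below 113 days.
Exception (d) fails — the tenant is unrelated to the owner.

No — exception (a) applies; Dara is not required to file Form RP-2.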